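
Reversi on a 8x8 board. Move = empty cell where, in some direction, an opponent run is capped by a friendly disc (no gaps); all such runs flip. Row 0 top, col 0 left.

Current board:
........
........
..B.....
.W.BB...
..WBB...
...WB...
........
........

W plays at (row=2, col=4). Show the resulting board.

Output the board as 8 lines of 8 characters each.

Answer: ........
........
..B.W...
.W.WB...
..WBB...
...WB...
........
........

Derivation:
Place W at (2,4); scan 8 dirs for brackets.
Dir NW: first cell '.' (not opp) -> no flip
Dir N: first cell '.' (not opp) -> no flip
Dir NE: first cell '.' (not opp) -> no flip
Dir W: first cell '.' (not opp) -> no flip
Dir E: first cell '.' (not opp) -> no flip
Dir SW: opp run (3,3) capped by W -> flip
Dir S: opp run (3,4) (4,4) (5,4), next='.' -> no flip
Dir SE: first cell '.' (not opp) -> no flip
All flips: (3,3)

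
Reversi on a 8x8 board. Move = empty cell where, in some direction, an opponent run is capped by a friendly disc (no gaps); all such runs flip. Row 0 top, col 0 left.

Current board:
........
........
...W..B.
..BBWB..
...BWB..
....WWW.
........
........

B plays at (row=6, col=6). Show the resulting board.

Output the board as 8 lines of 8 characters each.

Place B at (6,6); scan 8 dirs for brackets.
Dir NW: opp run (5,5) (4,4) capped by B -> flip
Dir N: opp run (5,6), next='.' -> no flip
Dir NE: first cell '.' (not opp) -> no flip
Dir W: first cell '.' (not opp) -> no flip
Dir E: first cell '.' (not opp) -> no flip
Dir SW: first cell '.' (not opp) -> no flip
Dir S: first cell '.' (not opp) -> no flip
Dir SE: first cell '.' (not opp) -> no flip
All flips: (4,4) (5,5)

Answer: ........
........
...W..B.
..BBWB..
...BBB..
....WBW.
......B.
........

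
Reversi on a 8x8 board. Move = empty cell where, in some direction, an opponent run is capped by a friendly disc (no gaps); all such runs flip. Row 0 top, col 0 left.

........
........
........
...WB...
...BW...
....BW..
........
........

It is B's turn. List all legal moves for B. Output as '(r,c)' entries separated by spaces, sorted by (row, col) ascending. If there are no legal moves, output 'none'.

Answer: (2,3) (3,2) (4,5) (5,6)

Derivation:
(2,2): no bracket -> illegal
(2,3): flips 1 -> legal
(2,4): no bracket -> illegal
(3,2): flips 1 -> legal
(3,5): no bracket -> illegal
(4,2): no bracket -> illegal
(4,5): flips 1 -> legal
(4,6): no bracket -> illegal
(5,3): no bracket -> illegal
(5,6): flips 1 -> legal
(6,4): no bracket -> illegal
(6,5): no bracket -> illegal
(6,6): no bracket -> illegal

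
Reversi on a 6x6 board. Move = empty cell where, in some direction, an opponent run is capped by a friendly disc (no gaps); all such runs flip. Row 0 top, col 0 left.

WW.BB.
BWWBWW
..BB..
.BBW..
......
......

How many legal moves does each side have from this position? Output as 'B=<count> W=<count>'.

-- B to move --
(0,2): flips 1 -> legal
(0,5): flips 1 -> legal
(2,0): no bracket -> illegal
(2,1): flips 1 -> legal
(2,4): flips 1 -> legal
(2,5): flips 1 -> legal
(3,4): flips 1 -> legal
(4,2): no bracket -> illegal
(4,3): flips 1 -> legal
(4,4): flips 1 -> legal
B mobility = 8
-- W to move --
(0,2): no bracket -> illegal
(0,5): no bracket -> illegal
(2,0): flips 1 -> legal
(2,1): no bracket -> illegal
(2,4): no bracket -> illegal
(3,0): flips 2 -> legal
(3,4): flips 1 -> legal
(4,0): no bracket -> illegal
(4,1): flips 2 -> legal
(4,2): flips 2 -> legal
(4,3): no bracket -> illegal
W mobility = 5

Answer: B=8 W=5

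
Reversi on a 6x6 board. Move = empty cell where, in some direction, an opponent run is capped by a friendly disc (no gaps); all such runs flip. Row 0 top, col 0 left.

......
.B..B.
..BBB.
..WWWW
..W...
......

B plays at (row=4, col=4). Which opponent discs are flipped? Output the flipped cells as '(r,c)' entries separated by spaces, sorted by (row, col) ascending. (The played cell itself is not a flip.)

Dir NW: opp run (3,3) capped by B -> flip
Dir N: opp run (3,4) capped by B -> flip
Dir NE: opp run (3,5), next=edge -> no flip
Dir W: first cell '.' (not opp) -> no flip
Dir E: first cell '.' (not opp) -> no flip
Dir SW: first cell '.' (not opp) -> no flip
Dir S: first cell '.' (not opp) -> no flip
Dir SE: first cell '.' (not opp) -> no flip

Answer: (3,3) (3,4)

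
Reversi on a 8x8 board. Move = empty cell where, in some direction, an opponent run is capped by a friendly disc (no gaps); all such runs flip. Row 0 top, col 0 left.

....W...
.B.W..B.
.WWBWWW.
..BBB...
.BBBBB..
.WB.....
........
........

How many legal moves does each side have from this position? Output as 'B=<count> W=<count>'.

-- B to move --
(0,2): no bracket -> illegal
(0,3): flips 1 -> legal
(0,5): no bracket -> illegal
(1,0): flips 1 -> legal
(1,2): flips 1 -> legal
(1,4): flips 1 -> legal
(1,5): flips 1 -> legal
(1,7): no bracket -> illegal
(2,0): flips 2 -> legal
(2,7): flips 3 -> legal
(3,0): no bracket -> illegal
(3,1): flips 1 -> legal
(3,5): no bracket -> illegal
(3,6): flips 1 -> legal
(3,7): no bracket -> illegal
(4,0): no bracket -> illegal
(5,0): flips 1 -> legal
(6,0): flips 1 -> legal
(6,1): flips 1 -> legal
(6,2): no bracket -> illegal
B mobility = 12
-- W to move --
(0,0): flips 1 -> legal
(0,1): flips 1 -> legal
(0,2): no bracket -> illegal
(0,5): no bracket -> illegal
(0,6): flips 1 -> legal
(0,7): flips 1 -> legal
(1,0): no bracket -> illegal
(1,2): no bracket -> illegal
(1,4): no bracket -> illegal
(1,5): no bracket -> illegal
(1,7): no bracket -> illegal
(2,0): no bracket -> illegal
(2,7): no bracket -> illegal
(3,0): no bracket -> illegal
(3,1): flips 1 -> legal
(3,5): no bracket -> illegal
(3,6): no bracket -> illegal
(4,0): no bracket -> illegal
(4,6): no bracket -> illegal
(5,0): no bracket -> illegal
(5,3): flips 4 -> legal
(5,4): flips 4 -> legal
(5,5): flips 2 -> legal
(5,6): no bracket -> illegal
(6,1): flips 3 -> legal
(6,2): flips 3 -> legal
(6,3): no bracket -> illegal
W mobility = 10

Answer: B=12 W=10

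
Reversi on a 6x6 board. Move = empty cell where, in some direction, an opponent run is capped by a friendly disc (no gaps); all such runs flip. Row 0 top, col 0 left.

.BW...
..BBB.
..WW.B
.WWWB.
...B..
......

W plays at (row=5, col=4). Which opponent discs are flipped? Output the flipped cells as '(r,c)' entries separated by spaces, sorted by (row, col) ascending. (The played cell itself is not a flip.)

Dir NW: opp run (4,3) capped by W -> flip
Dir N: first cell '.' (not opp) -> no flip
Dir NE: first cell '.' (not opp) -> no flip
Dir W: first cell '.' (not opp) -> no flip
Dir E: first cell '.' (not opp) -> no flip
Dir SW: edge -> no flip
Dir S: edge -> no flip
Dir SE: edge -> no flip

Answer: (4,3)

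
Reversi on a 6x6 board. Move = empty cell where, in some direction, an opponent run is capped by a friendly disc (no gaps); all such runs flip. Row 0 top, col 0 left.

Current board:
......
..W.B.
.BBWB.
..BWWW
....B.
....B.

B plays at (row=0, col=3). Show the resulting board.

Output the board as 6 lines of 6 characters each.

Answer: ...B..
..B.B.
.BBWB.
..BWWW
....B.
....B.

Derivation:
Place B at (0,3); scan 8 dirs for brackets.
Dir NW: edge -> no flip
Dir N: edge -> no flip
Dir NE: edge -> no flip
Dir W: first cell '.' (not opp) -> no flip
Dir E: first cell '.' (not opp) -> no flip
Dir SW: opp run (1,2) capped by B -> flip
Dir S: first cell '.' (not opp) -> no flip
Dir SE: first cell 'B' (not opp) -> no flip
All flips: (1,2)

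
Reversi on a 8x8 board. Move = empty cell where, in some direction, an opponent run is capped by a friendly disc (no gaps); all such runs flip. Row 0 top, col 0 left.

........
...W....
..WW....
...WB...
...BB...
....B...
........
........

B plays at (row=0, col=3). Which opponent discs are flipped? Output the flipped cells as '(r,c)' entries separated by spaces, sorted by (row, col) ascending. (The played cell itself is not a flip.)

Dir NW: edge -> no flip
Dir N: edge -> no flip
Dir NE: edge -> no flip
Dir W: first cell '.' (not opp) -> no flip
Dir E: first cell '.' (not opp) -> no flip
Dir SW: first cell '.' (not opp) -> no flip
Dir S: opp run (1,3) (2,3) (3,3) capped by B -> flip
Dir SE: first cell '.' (not opp) -> no flip

Answer: (1,3) (2,3) (3,3)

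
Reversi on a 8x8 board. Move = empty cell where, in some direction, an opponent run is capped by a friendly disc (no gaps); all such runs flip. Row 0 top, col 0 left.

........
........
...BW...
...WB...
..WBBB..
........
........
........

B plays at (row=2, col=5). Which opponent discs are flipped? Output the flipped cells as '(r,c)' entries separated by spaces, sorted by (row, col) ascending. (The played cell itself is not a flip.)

Answer: (2,4)

Derivation:
Dir NW: first cell '.' (not opp) -> no flip
Dir N: first cell '.' (not opp) -> no flip
Dir NE: first cell '.' (not opp) -> no flip
Dir W: opp run (2,4) capped by B -> flip
Dir E: first cell '.' (not opp) -> no flip
Dir SW: first cell 'B' (not opp) -> no flip
Dir S: first cell '.' (not opp) -> no flip
Dir SE: first cell '.' (not opp) -> no flip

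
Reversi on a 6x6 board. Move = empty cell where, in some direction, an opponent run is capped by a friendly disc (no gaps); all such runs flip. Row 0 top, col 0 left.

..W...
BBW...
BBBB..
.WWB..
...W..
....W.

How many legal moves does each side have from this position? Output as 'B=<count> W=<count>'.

Answer: B=8 W=5

Derivation:
-- B to move --
(0,1): flips 1 -> legal
(0,3): flips 1 -> legal
(1,3): flips 1 -> legal
(3,0): flips 2 -> legal
(3,4): no bracket -> illegal
(4,0): flips 1 -> legal
(4,1): flips 2 -> legal
(4,2): flips 2 -> legal
(4,4): no bracket -> illegal
(4,5): no bracket -> illegal
(5,2): no bracket -> illegal
(5,3): flips 1 -> legal
(5,5): no bracket -> illegal
B mobility = 8
-- W to move --
(0,0): no bracket -> illegal
(0,1): flips 2 -> legal
(1,3): flips 3 -> legal
(1,4): flips 1 -> legal
(2,4): no bracket -> illegal
(3,0): flips 1 -> legal
(3,4): flips 2 -> legal
(4,2): no bracket -> illegal
(4,4): no bracket -> illegal
W mobility = 5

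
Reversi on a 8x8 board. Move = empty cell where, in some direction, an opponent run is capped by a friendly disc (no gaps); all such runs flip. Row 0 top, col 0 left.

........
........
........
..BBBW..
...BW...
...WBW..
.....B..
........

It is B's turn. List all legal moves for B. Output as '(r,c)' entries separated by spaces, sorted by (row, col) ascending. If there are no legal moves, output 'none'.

(2,4): no bracket -> illegal
(2,5): no bracket -> illegal
(2,6): no bracket -> illegal
(3,6): flips 1 -> legal
(4,2): no bracket -> illegal
(4,5): flips 2 -> legal
(4,6): no bracket -> illegal
(5,2): flips 1 -> legal
(5,6): flips 1 -> legal
(6,2): no bracket -> illegal
(6,3): flips 1 -> legal
(6,4): no bracket -> illegal
(6,6): flips 2 -> legal

Answer: (3,6) (4,5) (5,2) (5,6) (6,3) (6,6)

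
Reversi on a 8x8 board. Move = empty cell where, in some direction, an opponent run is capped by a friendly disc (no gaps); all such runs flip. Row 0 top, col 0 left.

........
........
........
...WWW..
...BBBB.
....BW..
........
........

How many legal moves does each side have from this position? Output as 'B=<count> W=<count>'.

-- B to move --
(2,2): flips 1 -> legal
(2,3): flips 2 -> legal
(2,4): flips 2 -> legal
(2,5): flips 2 -> legal
(2,6): flips 1 -> legal
(3,2): no bracket -> illegal
(3,6): no bracket -> illegal
(4,2): no bracket -> illegal
(5,6): flips 1 -> legal
(6,4): flips 1 -> legal
(6,5): flips 1 -> legal
(6,6): flips 1 -> legal
B mobility = 9
-- W to move --
(3,2): no bracket -> illegal
(3,6): no bracket -> illegal
(3,7): flips 1 -> legal
(4,2): no bracket -> illegal
(4,7): no bracket -> illegal
(5,2): flips 1 -> legal
(5,3): flips 3 -> legal
(5,6): flips 1 -> legal
(5,7): flips 1 -> legal
(6,3): no bracket -> illegal
(6,4): flips 2 -> legal
(6,5): no bracket -> illegal
W mobility = 6

Answer: B=9 W=6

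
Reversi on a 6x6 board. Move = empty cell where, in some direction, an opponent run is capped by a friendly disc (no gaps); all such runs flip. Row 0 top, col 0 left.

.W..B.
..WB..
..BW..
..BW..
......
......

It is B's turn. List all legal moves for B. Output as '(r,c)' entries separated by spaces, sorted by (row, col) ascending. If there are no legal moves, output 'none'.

(0,0): no bracket -> illegal
(0,2): flips 1 -> legal
(0,3): no bracket -> illegal
(1,0): no bracket -> illegal
(1,1): flips 1 -> legal
(1,4): flips 1 -> legal
(2,1): no bracket -> illegal
(2,4): flips 1 -> legal
(3,4): flips 1 -> legal
(4,2): no bracket -> illegal
(4,3): flips 2 -> legal
(4,4): flips 1 -> legal

Answer: (0,2) (1,1) (1,4) (2,4) (3,4) (4,3) (4,4)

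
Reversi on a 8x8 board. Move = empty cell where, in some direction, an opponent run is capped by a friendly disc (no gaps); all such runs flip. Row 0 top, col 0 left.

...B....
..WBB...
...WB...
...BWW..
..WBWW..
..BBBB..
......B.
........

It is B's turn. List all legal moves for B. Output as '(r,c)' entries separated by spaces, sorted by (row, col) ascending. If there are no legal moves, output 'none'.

(0,1): no bracket -> illegal
(0,2): no bracket -> illegal
(1,1): flips 1 -> legal
(2,1): flips 1 -> legal
(2,2): flips 1 -> legal
(2,5): flips 3 -> legal
(2,6): flips 2 -> legal
(3,1): flips 1 -> legal
(3,2): flips 2 -> legal
(3,6): flips 3 -> legal
(4,1): flips 1 -> legal
(4,6): flips 3 -> legal
(5,1): flips 1 -> legal
(5,6): no bracket -> illegal

Answer: (1,1) (2,1) (2,2) (2,5) (2,6) (3,1) (3,2) (3,6) (4,1) (4,6) (5,1)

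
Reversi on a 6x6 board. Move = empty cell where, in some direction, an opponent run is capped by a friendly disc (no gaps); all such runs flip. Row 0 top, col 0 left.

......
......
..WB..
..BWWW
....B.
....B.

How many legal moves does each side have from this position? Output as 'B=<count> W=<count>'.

-- B to move --
(1,1): flips 2 -> legal
(1,2): flips 1 -> legal
(1,3): no bracket -> illegal
(2,1): flips 1 -> legal
(2,4): flips 1 -> legal
(2,5): no bracket -> illegal
(3,1): no bracket -> illegal
(4,2): no bracket -> illegal
(4,3): flips 1 -> legal
(4,5): flips 1 -> legal
B mobility = 6
-- W to move --
(1,2): flips 1 -> legal
(1,3): flips 1 -> legal
(1,4): no bracket -> illegal
(2,1): no bracket -> illegal
(2,4): flips 1 -> legal
(3,1): flips 1 -> legal
(4,1): no bracket -> illegal
(4,2): flips 1 -> legal
(4,3): no bracket -> illegal
(4,5): no bracket -> illegal
(5,3): flips 1 -> legal
(5,5): flips 1 -> legal
W mobility = 7

Answer: B=6 W=7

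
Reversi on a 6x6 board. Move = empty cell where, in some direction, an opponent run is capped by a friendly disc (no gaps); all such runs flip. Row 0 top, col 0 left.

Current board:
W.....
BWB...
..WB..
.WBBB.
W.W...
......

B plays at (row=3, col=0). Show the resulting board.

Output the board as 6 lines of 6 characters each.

Place B at (3,0); scan 8 dirs for brackets.
Dir NW: edge -> no flip
Dir N: first cell '.' (not opp) -> no flip
Dir NE: first cell '.' (not opp) -> no flip
Dir W: edge -> no flip
Dir E: opp run (3,1) capped by B -> flip
Dir SW: edge -> no flip
Dir S: opp run (4,0), next='.' -> no flip
Dir SE: first cell '.' (not opp) -> no flip
All flips: (3,1)

Answer: W.....
BWB...
..WB..
BBBBB.
W.W...
......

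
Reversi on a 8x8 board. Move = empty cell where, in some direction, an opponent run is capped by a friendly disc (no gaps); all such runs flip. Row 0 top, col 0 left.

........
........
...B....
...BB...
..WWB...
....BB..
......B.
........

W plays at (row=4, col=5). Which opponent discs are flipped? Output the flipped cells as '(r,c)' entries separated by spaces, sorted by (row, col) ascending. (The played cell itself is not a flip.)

Answer: (4,4)

Derivation:
Dir NW: opp run (3,4) (2,3), next='.' -> no flip
Dir N: first cell '.' (not opp) -> no flip
Dir NE: first cell '.' (not opp) -> no flip
Dir W: opp run (4,4) capped by W -> flip
Dir E: first cell '.' (not opp) -> no flip
Dir SW: opp run (5,4), next='.' -> no flip
Dir S: opp run (5,5), next='.' -> no flip
Dir SE: first cell '.' (not opp) -> no flip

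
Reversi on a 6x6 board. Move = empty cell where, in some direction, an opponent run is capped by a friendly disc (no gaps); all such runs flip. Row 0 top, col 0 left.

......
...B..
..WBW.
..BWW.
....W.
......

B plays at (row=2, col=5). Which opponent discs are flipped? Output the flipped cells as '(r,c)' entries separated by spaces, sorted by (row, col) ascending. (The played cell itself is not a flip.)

Dir NW: first cell '.' (not opp) -> no flip
Dir N: first cell '.' (not opp) -> no flip
Dir NE: edge -> no flip
Dir W: opp run (2,4) capped by B -> flip
Dir E: edge -> no flip
Dir SW: opp run (3,4), next='.' -> no flip
Dir S: first cell '.' (not opp) -> no flip
Dir SE: edge -> no flip

Answer: (2,4)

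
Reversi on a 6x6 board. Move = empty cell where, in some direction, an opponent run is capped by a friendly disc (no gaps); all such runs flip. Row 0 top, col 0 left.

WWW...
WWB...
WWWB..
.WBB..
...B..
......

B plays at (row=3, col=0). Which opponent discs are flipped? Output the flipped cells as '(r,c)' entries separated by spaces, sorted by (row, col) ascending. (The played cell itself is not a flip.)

Dir NW: edge -> no flip
Dir N: opp run (2,0) (1,0) (0,0), next=edge -> no flip
Dir NE: opp run (2,1) capped by B -> flip
Dir W: edge -> no flip
Dir E: opp run (3,1) capped by B -> flip
Dir SW: edge -> no flip
Dir S: first cell '.' (not opp) -> no flip
Dir SE: first cell '.' (not opp) -> no flip

Answer: (2,1) (3,1)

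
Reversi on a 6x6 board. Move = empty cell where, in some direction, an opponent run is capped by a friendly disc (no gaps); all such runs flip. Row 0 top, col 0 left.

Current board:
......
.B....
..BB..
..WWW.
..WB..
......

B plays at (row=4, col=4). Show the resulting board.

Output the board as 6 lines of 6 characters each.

Answer: ......
.B....
..BB..
..WBW.
..WBB.
......

Derivation:
Place B at (4,4); scan 8 dirs for brackets.
Dir NW: opp run (3,3) capped by B -> flip
Dir N: opp run (3,4), next='.' -> no flip
Dir NE: first cell '.' (not opp) -> no flip
Dir W: first cell 'B' (not opp) -> no flip
Dir E: first cell '.' (not opp) -> no flip
Dir SW: first cell '.' (not opp) -> no flip
Dir S: first cell '.' (not opp) -> no flip
Dir SE: first cell '.' (not opp) -> no flip
All flips: (3,3)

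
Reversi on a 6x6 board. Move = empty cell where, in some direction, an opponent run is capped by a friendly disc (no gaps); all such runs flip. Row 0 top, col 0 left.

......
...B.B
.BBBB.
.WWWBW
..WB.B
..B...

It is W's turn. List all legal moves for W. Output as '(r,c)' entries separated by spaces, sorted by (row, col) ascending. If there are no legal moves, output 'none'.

(0,2): flips 2 -> legal
(0,3): flips 2 -> legal
(0,4): flips 2 -> legal
(0,5): no bracket -> illegal
(1,0): flips 1 -> legal
(1,1): flips 2 -> legal
(1,2): flips 1 -> legal
(1,4): flips 1 -> legal
(2,0): no bracket -> illegal
(2,5): no bracket -> illegal
(3,0): no bracket -> illegal
(4,1): no bracket -> illegal
(4,4): flips 1 -> legal
(5,1): no bracket -> illegal
(5,3): flips 1 -> legal
(5,4): flips 1 -> legal
(5,5): flips 1 -> legal

Answer: (0,2) (0,3) (0,4) (1,0) (1,1) (1,2) (1,4) (4,4) (5,3) (5,4) (5,5)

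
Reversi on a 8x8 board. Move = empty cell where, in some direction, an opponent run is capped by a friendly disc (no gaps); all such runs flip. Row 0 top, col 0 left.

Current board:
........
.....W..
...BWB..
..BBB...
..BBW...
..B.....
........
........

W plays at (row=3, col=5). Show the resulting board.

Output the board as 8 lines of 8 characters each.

Answer: ........
.....W..
...BWW..
..BBBW..
..BBW...
..B.....
........
........

Derivation:
Place W at (3,5); scan 8 dirs for brackets.
Dir NW: first cell 'W' (not opp) -> no flip
Dir N: opp run (2,5) capped by W -> flip
Dir NE: first cell '.' (not opp) -> no flip
Dir W: opp run (3,4) (3,3) (3,2), next='.' -> no flip
Dir E: first cell '.' (not opp) -> no flip
Dir SW: first cell 'W' (not opp) -> no flip
Dir S: first cell '.' (not opp) -> no flip
Dir SE: first cell '.' (not opp) -> no flip
All flips: (2,5)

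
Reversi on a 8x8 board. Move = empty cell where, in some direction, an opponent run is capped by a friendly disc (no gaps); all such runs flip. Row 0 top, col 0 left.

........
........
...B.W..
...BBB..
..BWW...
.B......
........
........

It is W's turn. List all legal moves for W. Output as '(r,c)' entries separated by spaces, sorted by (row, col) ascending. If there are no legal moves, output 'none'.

(1,2): no bracket -> illegal
(1,3): flips 2 -> legal
(1,4): no bracket -> illegal
(2,2): flips 1 -> legal
(2,4): flips 1 -> legal
(2,6): flips 1 -> legal
(3,1): no bracket -> illegal
(3,2): no bracket -> illegal
(3,6): no bracket -> illegal
(4,0): no bracket -> illegal
(4,1): flips 1 -> legal
(4,5): flips 1 -> legal
(4,6): no bracket -> illegal
(5,0): no bracket -> illegal
(5,2): no bracket -> illegal
(5,3): no bracket -> illegal
(6,0): no bracket -> illegal
(6,1): no bracket -> illegal
(6,2): no bracket -> illegal

Answer: (1,3) (2,2) (2,4) (2,6) (4,1) (4,5)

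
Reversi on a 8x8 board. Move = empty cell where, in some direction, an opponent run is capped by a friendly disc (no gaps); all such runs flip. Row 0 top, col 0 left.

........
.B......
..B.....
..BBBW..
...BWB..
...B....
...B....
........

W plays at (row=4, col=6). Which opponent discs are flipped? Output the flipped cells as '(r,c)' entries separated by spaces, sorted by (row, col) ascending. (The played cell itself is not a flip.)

Dir NW: first cell 'W' (not opp) -> no flip
Dir N: first cell '.' (not opp) -> no flip
Dir NE: first cell '.' (not opp) -> no flip
Dir W: opp run (4,5) capped by W -> flip
Dir E: first cell '.' (not opp) -> no flip
Dir SW: first cell '.' (not opp) -> no flip
Dir S: first cell '.' (not opp) -> no flip
Dir SE: first cell '.' (not opp) -> no flip

Answer: (4,5)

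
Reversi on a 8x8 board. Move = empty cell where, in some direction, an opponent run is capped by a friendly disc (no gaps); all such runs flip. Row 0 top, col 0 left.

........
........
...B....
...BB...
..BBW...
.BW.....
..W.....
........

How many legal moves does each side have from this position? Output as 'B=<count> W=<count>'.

Answer: B=7 W=7

Derivation:
-- B to move --
(3,5): no bracket -> illegal
(4,1): no bracket -> illegal
(4,5): flips 1 -> legal
(5,3): flips 1 -> legal
(5,4): flips 1 -> legal
(5,5): flips 1 -> legal
(6,1): flips 1 -> legal
(6,3): no bracket -> illegal
(7,1): no bracket -> illegal
(7,2): flips 2 -> legal
(7,3): flips 1 -> legal
B mobility = 7
-- W to move --
(1,2): no bracket -> illegal
(1,3): no bracket -> illegal
(1,4): no bracket -> illegal
(2,2): flips 1 -> legal
(2,4): flips 1 -> legal
(2,5): flips 2 -> legal
(3,1): no bracket -> illegal
(3,2): flips 1 -> legal
(3,5): no bracket -> illegal
(4,0): flips 1 -> legal
(4,1): flips 2 -> legal
(4,5): no bracket -> illegal
(5,0): flips 1 -> legal
(5,3): no bracket -> illegal
(5,4): no bracket -> illegal
(6,0): no bracket -> illegal
(6,1): no bracket -> illegal
W mobility = 7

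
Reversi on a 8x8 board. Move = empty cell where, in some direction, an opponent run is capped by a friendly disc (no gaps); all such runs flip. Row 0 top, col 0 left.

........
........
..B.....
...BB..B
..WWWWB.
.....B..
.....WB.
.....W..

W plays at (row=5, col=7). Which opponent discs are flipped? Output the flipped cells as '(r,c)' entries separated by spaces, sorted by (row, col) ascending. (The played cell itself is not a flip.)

Answer: (6,6)

Derivation:
Dir NW: opp run (4,6), next='.' -> no flip
Dir N: first cell '.' (not opp) -> no flip
Dir NE: edge -> no flip
Dir W: first cell '.' (not opp) -> no flip
Dir E: edge -> no flip
Dir SW: opp run (6,6) capped by W -> flip
Dir S: first cell '.' (not opp) -> no flip
Dir SE: edge -> no flip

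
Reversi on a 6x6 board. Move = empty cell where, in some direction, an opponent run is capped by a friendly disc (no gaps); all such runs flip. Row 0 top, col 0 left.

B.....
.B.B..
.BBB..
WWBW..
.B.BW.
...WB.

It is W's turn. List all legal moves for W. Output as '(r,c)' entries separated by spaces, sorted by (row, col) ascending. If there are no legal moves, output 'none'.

(0,1): flips 2 -> legal
(0,2): no bracket -> illegal
(0,3): flips 2 -> legal
(0,4): flips 2 -> legal
(1,0): no bracket -> illegal
(1,2): flips 1 -> legal
(1,4): no bracket -> illegal
(2,0): no bracket -> illegal
(2,4): no bracket -> illegal
(3,4): no bracket -> illegal
(4,0): no bracket -> illegal
(4,2): flips 1 -> legal
(4,5): no bracket -> illegal
(5,0): no bracket -> illegal
(5,1): flips 1 -> legal
(5,2): flips 1 -> legal
(5,5): flips 1 -> legal

Answer: (0,1) (0,3) (0,4) (1,2) (4,2) (5,1) (5,2) (5,5)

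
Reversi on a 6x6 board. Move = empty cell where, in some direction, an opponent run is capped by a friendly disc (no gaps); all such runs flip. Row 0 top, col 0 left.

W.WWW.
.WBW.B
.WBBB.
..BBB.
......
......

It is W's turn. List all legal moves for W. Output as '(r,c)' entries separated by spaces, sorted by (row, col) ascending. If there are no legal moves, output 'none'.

(0,1): no bracket -> illegal
(0,5): no bracket -> illegal
(1,4): no bracket -> illegal
(2,5): flips 3 -> legal
(3,1): flips 1 -> legal
(3,5): flips 1 -> legal
(4,1): no bracket -> illegal
(4,2): flips 3 -> legal
(4,3): flips 3 -> legal
(4,4): flips 2 -> legal
(4,5): no bracket -> illegal

Answer: (2,5) (3,1) (3,5) (4,2) (4,3) (4,4)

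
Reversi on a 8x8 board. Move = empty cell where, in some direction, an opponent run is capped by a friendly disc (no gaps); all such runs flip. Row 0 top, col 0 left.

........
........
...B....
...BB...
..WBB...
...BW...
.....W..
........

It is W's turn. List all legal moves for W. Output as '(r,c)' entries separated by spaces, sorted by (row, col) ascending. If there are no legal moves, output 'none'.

(1,2): no bracket -> illegal
(1,3): no bracket -> illegal
(1,4): no bracket -> illegal
(2,2): no bracket -> illegal
(2,4): flips 3 -> legal
(2,5): no bracket -> illegal
(3,2): flips 1 -> legal
(3,5): no bracket -> illegal
(4,5): flips 2 -> legal
(5,2): flips 1 -> legal
(5,5): no bracket -> illegal
(6,2): no bracket -> illegal
(6,3): no bracket -> illegal
(6,4): flips 1 -> legal

Answer: (2,4) (3,2) (4,5) (5,2) (6,4)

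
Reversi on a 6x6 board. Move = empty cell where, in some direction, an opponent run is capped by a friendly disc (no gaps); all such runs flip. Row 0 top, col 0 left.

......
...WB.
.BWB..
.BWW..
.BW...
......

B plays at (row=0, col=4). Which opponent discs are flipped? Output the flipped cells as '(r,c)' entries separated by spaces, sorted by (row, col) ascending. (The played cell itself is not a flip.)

Dir NW: edge -> no flip
Dir N: edge -> no flip
Dir NE: edge -> no flip
Dir W: first cell '.' (not opp) -> no flip
Dir E: first cell '.' (not opp) -> no flip
Dir SW: opp run (1,3) (2,2) capped by B -> flip
Dir S: first cell 'B' (not opp) -> no flip
Dir SE: first cell '.' (not opp) -> no flip

Answer: (1,3) (2,2)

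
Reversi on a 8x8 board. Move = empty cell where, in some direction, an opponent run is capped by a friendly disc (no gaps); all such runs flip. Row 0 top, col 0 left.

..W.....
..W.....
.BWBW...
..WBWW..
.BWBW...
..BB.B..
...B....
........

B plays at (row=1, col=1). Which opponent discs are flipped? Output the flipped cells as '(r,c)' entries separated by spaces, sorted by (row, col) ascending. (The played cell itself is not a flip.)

Answer: (2,2)

Derivation:
Dir NW: first cell '.' (not opp) -> no flip
Dir N: first cell '.' (not opp) -> no flip
Dir NE: opp run (0,2), next=edge -> no flip
Dir W: first cell '.' (not opp) -> no flip
Dir E: opp run (1,2), next='.' -> no flip
Dir SW: first cell '.' (not opp) -> no flip
Dir S: first cell 'B' (not opp) -> no flip
Dir SE: opp run (2,2) capped by B -> flip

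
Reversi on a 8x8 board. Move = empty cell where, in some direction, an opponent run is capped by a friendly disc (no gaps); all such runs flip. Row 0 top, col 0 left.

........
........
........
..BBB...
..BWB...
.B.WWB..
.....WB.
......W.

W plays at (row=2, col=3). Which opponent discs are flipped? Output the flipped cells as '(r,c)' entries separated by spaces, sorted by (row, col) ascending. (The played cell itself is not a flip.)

Dir NW: first cell '.' (not opp) -> no flip
Dir N: first cell '.' (not opp) -> no flip
Dir NE: first cell '.' (not opp) -> no flip
Dir W: first cell '.' (not opp) -> no flip
Dir E: first cell '.' (not opp) -> no flip
Dir SW: opp run (3,2), next='.' -> no flip
Dir S: opp run (3,3) capped by W -> flip
Dir SE: opp run (3,4), next='.' -> no flip

Answer: (3,3)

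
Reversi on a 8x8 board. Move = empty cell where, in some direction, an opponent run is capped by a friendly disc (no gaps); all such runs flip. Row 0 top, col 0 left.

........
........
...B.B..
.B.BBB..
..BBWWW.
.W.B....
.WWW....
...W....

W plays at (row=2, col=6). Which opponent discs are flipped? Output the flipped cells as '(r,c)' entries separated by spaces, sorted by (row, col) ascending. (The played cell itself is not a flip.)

Dir NW: first cell '.' (not opp) -> no flip
Dir N: first cell '.' (not opp) -> no flip
Dir NE: first cell '.' (not opp) -> no flip
Dir W: opp run (2,5), next='.' -> no flip
Dir E: first cell '.' (not opp) -> no flip
Dir SW: opp run (3,5) capped by W -> flip
Dir S: first cell '.' (not opp) -> no flip
Dir SE: first cell '.' (not opp) -> no flip

Answer: (3,5)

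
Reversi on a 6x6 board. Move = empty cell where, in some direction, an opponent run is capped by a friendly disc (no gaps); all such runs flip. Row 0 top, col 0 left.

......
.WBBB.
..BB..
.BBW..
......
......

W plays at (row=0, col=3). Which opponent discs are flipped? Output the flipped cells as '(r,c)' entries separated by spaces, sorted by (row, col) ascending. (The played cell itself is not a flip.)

Answer: (1,3) (2,3)

Derivation:
Dir NW: edge -> no flip
Dir N: edge -> no flip
Dir NE: edge -> no flip
Dir W: first cell '.' (not opp) -> no flip
Dir E: first cell '.' (not opp) -> no flip
Dir SW: opp run (1,2), next='.' -> no flip
Dir S: opp run (1,3) (2,3) capped by W -> flip
Dir SE: opp run (1,4), next='.' -> no flip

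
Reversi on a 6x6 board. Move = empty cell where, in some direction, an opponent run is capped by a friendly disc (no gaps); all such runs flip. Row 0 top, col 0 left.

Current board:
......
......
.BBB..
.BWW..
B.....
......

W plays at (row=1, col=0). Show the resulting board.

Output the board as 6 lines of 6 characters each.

Place W at (1,0); scan 8 dirs for brackets.
Dir NW: edge -> no flip
Dir N: first cell '.' (not opp) -> no flip
Dir NE: first cell '.' (not opp) -> no flip
Dir W: edge -> no flip
Dir E: first cell '.' (not opp) -> no flip
Dir SW: edge -> no flip
Dir S: first cell '.' (not opp) -> no flip
Dir SE: opp run (2,1) capped by W -> flip
All flips: (2,1)

Answer: ......
W.....
.WBB..
.BWW..
B.....
......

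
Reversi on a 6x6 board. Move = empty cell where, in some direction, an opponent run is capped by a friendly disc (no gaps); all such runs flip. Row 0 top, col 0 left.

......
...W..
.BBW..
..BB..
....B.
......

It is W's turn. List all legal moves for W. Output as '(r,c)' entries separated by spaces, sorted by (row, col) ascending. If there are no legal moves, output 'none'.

Answer: (2,0) (3,1) (4,1) (4,3)

Derivation:
(1,0): no bracket -> illegal
(1,1): no bracket -> illegal
(1,2): no bracket -> illegal
(2,0): flips 2 -> legal
(2,4): no bracket -> illegal
(3,0): no bracket -> illegal
(3,1): flips 1 -> legal
(3,4): no bracket -> illegal
(3,5): no bracket -> illegal
(4,1): flips 1 -> legal
(4,2): no bracket -> illegal
(4,3): flips 1 -> legal
(4,5): no bracket -> illegal
(5,3): no bracket -> illegal
(5,4): no bracket -> illegal
(5,5): no bracket -> illegal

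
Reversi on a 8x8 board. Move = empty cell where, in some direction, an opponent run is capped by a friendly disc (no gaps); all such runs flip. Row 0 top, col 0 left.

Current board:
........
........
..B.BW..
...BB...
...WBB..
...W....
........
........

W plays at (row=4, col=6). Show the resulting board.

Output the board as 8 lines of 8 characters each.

Place W at (4,6); scan 8 dirs for brackets.
Dir NW: first cell '.' (not opp) -> no flip
Dir N: first cell '.' (not opp) -> no flip
Dir NE: first cell '.' (not opp) -> no flip
Dir W: opp run (4,5) (4,4) capped by W -> flip
Dir E: first cell '.' (not opp) -> no flip
Dir SW: first cell '.' (not opp) -> no flip
Dir S: first cell '.' (not opp) -> no flip
Dir SE: first cell '.' (not opp) -> no flip
All flips: (4,4) (4,5)

Answer: ........
........
..B.BW..
...BB...
...WWWW.
...W....
........
........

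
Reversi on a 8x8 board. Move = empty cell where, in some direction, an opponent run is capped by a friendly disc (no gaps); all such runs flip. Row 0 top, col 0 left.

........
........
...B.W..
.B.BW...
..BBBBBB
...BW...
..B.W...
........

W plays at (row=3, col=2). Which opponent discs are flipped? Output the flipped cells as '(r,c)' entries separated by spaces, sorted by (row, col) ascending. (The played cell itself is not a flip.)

Answer: (3,3) (4,3)

Derivation:
Dir NW: first cell '.' (not opp) -> no flip
Dir N: first cell '.' (not opp) -> no flip
Dir NE: opp run (2,3), next='.' -> no flip
Dir W: opp run (3,1), next='.' -> no flip
Dir E: opp run (3,3) capped by W -> flip
Dir SW: first cell '.' (not opp) -> no flip
Dir S: opp run (4,2), next='.' -> no flip
Dir SE: opp run (4,3) capped by W -> flip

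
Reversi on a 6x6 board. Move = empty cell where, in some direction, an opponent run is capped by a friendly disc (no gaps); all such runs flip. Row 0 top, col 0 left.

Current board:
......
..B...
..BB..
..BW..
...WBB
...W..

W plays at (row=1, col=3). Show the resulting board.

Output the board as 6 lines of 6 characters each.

Place W at (1,3); scan 8 dirs for brackets.
Dir NW: first cell '.' (not opp) -> no flip
Dir N: first cell '.' (not opp) -> no flip
Dir NE: first cell '.' (not opp) -> no flip
Dir W: opp run (1,2), next='.' -> no flip
Dir E: first cell '.' (not opp) -> no flip
Dir SW: opp run (2,2), next='.' -> no flip
Dir S: opp run (2,3) capped by W -> flip
Dir SE: first cell '.' (not opp) -> no flip
All flips: (2,3)

Answer: ......
..BW..
..BW..
..BW..
...WBB
...W..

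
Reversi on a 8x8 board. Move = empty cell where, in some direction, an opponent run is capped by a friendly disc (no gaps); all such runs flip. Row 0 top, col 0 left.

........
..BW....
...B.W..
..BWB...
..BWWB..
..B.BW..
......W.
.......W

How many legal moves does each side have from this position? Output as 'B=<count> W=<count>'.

-- B to move --
(0,2): no bracket -> illegal
(0,3): flips 1 -> legal
(0,4): no bracket -> illegal
(1,4): flips 1 -> legal
(1,5): no bracket -> illegal
(1,6): flips 1 -> legal
(2,2): no bracket -> illegal
(2,4): flips 1 -> legal
(2,6): no bracket -> illegal
(3,5): no bracket -> illegal
(3,6): no bracket -> illegal
(4,6): no bracket -> illegal
(5,3): flips 2 -> legal
(5,6): flips 1 -> legal
(5,7): no bracket -> illegal
(6,4): no bracket -> illegal
(6,5): flips 1 -> legal
(6,7): no bracket -> illegal
(7,5): no bracket -> illegal
(7,6): no bracket -> illegal
B mobility = 7
-- W to move --
(0,1): no bracket -> illegal
(0,2): no bracket -> illegal
(0,3): no bracket -> illegal
(1,1): flips 1 -> legal
(1,4): no bracket -> illegal
(2,1): flips 1 -> legal
(2,2): no bracket -> illegal
(2,4): flips 1 -> legal
(3,1): flips 1 -> legal
(3,5): flips 2 -> legal
(3,6): no bracket -> illegal
(4,1): flips 1 -> legal
(4,6): flips 1 -> legal
(5,1): flips 1 -> legal
(5,3): flips 1 -> legal
(5,6): no bracket -> illegal
(6,1): flips 1 -> legal
(6,2): no bracket -> illegal
(6,3): no bracket -> illegal
(6,4): flips 1 -> legal
(6,5): flips 1 -> legal
W mobility = 12

Answer: B=7 W=12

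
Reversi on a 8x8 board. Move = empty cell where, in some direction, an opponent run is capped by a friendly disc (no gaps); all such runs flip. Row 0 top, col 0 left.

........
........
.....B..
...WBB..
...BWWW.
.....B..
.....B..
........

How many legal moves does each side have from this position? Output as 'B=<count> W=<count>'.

-- B to move --
(2,2): flips 2 -> legal
(2,3): flips 1 -> legal
(2,4): no bracket -> illegal
(3,2): flips 1 -> legal
(3,6): no bracket -> illegal
(3,7): flips 1 -> legal
(4,2): no bracket -> illegal
(4,7): flips 3 -> legal
(5,3): flips 1 -> legal
(5,4): flips 1 -> legal
(5,6): flips 1 -> legal
(5,7): flips 1 -> legal
B mobility = 9
-- W to move --
(1,4): no bracket -> illegal
(1,5): flips 2 -> legal
(1,6): no bracket -> illegal
(2,3): flips 1 -> legal
(2,4): flips 2 -> legal
(2,6): flips 1 -> legal
(3,2): no bracket -> illegal
(3,6): flips 2 -> legal
(4,2): flips 1 -> legal
(5,2): no bracket -> illegal
(5,3): flips 1 -> legal
(5,4): no bracket -> illegal
(5,6): no bracket -> illegal
(6,4): flips 1 -> legal
(6,6): flips 1 -> legal
(7,4): no bracket -> illegal
(7,5): flips 2 -> legal
(7,6): no bracket -> illegal
W mobility = 10

Answer: B=9 W=10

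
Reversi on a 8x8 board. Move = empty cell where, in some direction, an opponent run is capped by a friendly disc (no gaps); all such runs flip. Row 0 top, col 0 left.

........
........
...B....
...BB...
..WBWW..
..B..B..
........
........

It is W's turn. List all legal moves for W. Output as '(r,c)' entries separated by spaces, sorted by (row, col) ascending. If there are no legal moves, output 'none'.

(1,2): flips 2 -> legal
(1,3): no bracket -> illegal
(1,4): no bracket -> illegal
(2,2): flips 1 -> legal
(2,4): flips 2 -> legal
(2,5): no bracket -> illegal
(3,2): no bracket -> illegal
(3,5): no bracket -> illegal
(4,1): no bracket -> illegal
(4,6): no bracket -> illegal
(5,1): no bracket -> illegal
(5,3): no bracket -> illegal
(5,4): no bracket -> illegal
(5,6): no bracket -> illegal
(6,1): no bracket -> illegal
(6,2): flips 1 -> legal
(6,3): no bracket -> illegal
(6,4): no bracket -> illegal
(6,5): flips 1 -> legal
(6,6): flips 1 -> legal

Answer: (1,2) (2,2) (2,4) (6,2) (6,5) (6,6)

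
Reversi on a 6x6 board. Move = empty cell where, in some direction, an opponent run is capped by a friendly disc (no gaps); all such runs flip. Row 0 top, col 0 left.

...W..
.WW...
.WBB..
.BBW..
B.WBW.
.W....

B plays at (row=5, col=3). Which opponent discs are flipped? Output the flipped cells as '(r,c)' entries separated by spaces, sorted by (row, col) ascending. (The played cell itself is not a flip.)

Dir NW: opp run (4,2) capped by B -> flip
Dir N: first cell 'B' (not opp) -> no flip
Dir NE: opp run (4,4), next='.' -> no flip
Dir W: first cell '.' (not opp) -> no flip
Dir E: first cell '.' (not opp) -> no flip
Dir SW: edge -> no flip
Dir S: edge -> no flip
Dir SE: edge -> no flip

Answer: (4,2)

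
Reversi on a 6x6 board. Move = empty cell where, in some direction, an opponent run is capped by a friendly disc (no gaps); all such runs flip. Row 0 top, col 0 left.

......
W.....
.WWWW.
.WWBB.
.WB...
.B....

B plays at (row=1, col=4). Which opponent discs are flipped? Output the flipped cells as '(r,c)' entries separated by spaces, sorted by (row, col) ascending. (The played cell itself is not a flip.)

Dir NW: first cell '.' (not opp) -> no flip
Dir N: first cell '.' (not opp) -> no flip
Dir NE: first cell '.' (not opp) -> no flip
Dir W: first cell '.' (not opp) -> no flip
Dir E: first cell '.' (not opp) -> no flip
Dir SW: opp run (2,3) (3,2) (4,1), next='.' -> no flip
Dir S: opp run (2,4) capped by B -> flip
Dir SE: first cell '.' (not opp) -> no flip

Answer: (2,4)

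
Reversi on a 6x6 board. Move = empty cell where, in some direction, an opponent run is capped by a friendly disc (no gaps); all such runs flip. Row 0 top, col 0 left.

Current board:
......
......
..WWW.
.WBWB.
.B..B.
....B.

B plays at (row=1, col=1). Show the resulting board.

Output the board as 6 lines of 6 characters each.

Answer: ......
.B....
..BWW.
.WBBB.
.B..B.
....B.

Derivation:
Place B at (1,1); scan 8 dirs for brackets.
Dir NW: first cell '.' (not opp) -> no flip
Dir N: first cell '.' (not opp) -> no flip
Dir NE: first cell '.' (not opp) -> no flip
Dir W: first cell '.' (not opp) -> no flip
Dir E: first cell '.' (not opp) -> no flip
Dir SW: first cell '.' (not opp) -> no flip
Dir S: first cell '.' (not opp) -> no flip
Dir SE: opp run (2,2) (3,3) capped by B -> flip
All flips: (2,2) (3,3)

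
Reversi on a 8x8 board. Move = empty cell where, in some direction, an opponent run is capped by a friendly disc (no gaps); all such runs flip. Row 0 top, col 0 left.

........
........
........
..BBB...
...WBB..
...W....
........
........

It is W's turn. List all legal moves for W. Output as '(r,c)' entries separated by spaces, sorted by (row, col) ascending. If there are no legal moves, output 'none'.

(2,1): flips 1 -> legal
(2,2): no bracket -> illegal
(2,3): flips 1 -> legal
(2,4): no bracket -> illegal
(2,5): flips 1 -> legal
(3,1): no bracket -> illegal
(3,5): flips 1 -> legal
(3,6): no bracket -> illegal
(4,1): no bracket -> illegal
(4,2): no bracket -> illegal
(4,6): flips 2 -> legal
(5,4): no bracket -> illegal
(5,5): no bracket -> illegal
(5,6): no bracket -> illegal

Answer: (2,1) (2,3) (2,5) (3,5) (4,6)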